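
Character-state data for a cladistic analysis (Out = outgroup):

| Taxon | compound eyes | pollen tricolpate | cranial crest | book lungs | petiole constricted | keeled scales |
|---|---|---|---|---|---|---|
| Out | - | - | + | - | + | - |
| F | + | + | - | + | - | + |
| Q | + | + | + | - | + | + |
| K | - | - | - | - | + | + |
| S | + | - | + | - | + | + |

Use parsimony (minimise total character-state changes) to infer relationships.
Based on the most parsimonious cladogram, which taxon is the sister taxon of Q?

F

Character polarity is set by the outgroup: the derived state is whichever differs from the outgroup's state, so for cranial crest, petiole constricted the derived state is '-', and for the remaining characters it is '+'.
compound eyes (derived state '+') is shared by F, Q, and S — a synapomorphy uniting that clade.
Only F and Q show the derived state '+' for pollen tricolpate, supporting them as a clade.
cranial crest (state '-') occurs in F and K but conflicts with the nesting implied by the other characters — most parsimoniously interpreted as homoplasy.
book lungs: derived state '+' in F only — an autapomorphy, so it tells us nothing about relationships among taxa.
petiole constricted (derived state '-') is unique to F (autapomorphy; uninformative for grouping).
All ingroup taxa share the derived state '+' for keeled scales; it defines the ingroup but does not resolve relationships within it.
Most parsimonious ingroup topology: (((F,Q),S),K).
Q and F form a cherry on this tree, so they are sister taxa.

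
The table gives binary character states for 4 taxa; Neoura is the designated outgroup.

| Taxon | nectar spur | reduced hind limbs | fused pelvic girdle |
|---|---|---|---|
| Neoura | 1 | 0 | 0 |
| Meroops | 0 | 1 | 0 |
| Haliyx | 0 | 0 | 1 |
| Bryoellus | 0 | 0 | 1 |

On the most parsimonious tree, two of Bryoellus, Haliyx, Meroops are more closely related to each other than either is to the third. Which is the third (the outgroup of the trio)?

Meroops

Character polarity is set by the outgroup: the derived state is whichever differs from the outgroup's state, so for nectar spur the derived state is '0', and for the remaining characters it is '1'.
All ingroup taxa share the derived state '0' for nectar spur; it defines the ingroup but does not resolve relationships within it.
reduced hind limbs: derived state '1' in Meroops only — an autapomorphy, so it tells us nothing about relationships among taxa.
Only Bryoellus and Haliyx show the derived state '1' for fused pelvic girdle, supporting them as a clade.
Most parsimonious ingroup topology: (Meroops,(Haliyx,Bryoellus)).
Bryoellus and Haliyx share a more recent common ancestor with each other than either does with Meroops, so Meroops is the least closely related of the three.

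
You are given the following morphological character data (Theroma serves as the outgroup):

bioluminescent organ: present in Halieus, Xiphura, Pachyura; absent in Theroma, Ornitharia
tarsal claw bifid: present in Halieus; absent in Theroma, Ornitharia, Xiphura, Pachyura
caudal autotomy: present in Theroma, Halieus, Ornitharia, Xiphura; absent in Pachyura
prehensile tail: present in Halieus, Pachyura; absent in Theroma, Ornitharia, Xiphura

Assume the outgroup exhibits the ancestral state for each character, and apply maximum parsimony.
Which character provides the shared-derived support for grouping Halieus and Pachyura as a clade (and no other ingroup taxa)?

Character polarity is set by the outgroup: the derived state is whichever differs from the outgroup's state, so for caudal autotomy the derived state is 'absent', and for the remaining characters it is 'present'.
Only Halieus, Pachyura, and Xiphura show the derived state 'present' for bioluminescent organ, supporting them as a clade.
tarsal claw bifid: derived state 'present' in Halieus only — an autapomorphy, so it tells us nothing about relationships among taxa.
caudal autotomy (derived state 'absent') is unique to Pachyura (autapomorphy; uninformative for grouping).
prehensile tail (derived state 'present') is shared by Halieus and Pachyura — a synapomorphy uniting that clade.
Most parsimonious ingroup topology: (((Halieus,Pachyura),Xiphura),Ornitharia).
The clade {Halieus, Pachyura} is supported by prehensile tail: its derived state 'present' occurs in exactly those taxa and in no other taxon (including the outgroup).

prehensile tail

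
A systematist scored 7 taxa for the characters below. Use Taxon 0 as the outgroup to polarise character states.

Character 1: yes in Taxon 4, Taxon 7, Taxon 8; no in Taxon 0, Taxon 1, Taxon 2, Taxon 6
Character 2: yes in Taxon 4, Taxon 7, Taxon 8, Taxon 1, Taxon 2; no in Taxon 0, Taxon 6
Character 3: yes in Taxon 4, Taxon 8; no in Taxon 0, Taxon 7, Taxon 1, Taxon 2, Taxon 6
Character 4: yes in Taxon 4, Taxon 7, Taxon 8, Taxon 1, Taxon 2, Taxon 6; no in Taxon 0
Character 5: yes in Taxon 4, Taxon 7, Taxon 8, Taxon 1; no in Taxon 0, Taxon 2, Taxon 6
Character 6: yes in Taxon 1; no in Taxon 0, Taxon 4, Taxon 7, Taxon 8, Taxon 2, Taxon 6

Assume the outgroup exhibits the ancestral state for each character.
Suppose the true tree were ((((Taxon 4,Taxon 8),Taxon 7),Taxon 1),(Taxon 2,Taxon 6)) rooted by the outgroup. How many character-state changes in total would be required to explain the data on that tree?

7

Map each character onto ((((Taxon 4,Taxon 8),Taxon 7),Taxon 1),(Taxon 2,Taxon 6)) (rooted by Taxon 0) and count the minimum state changes it requires (Fitch parsimony):
Character 1: 1; Character 2: 2; Character 3: 1; Character 4: 1; Character 5: 1; Character 6: 1.
Total tree length = 7.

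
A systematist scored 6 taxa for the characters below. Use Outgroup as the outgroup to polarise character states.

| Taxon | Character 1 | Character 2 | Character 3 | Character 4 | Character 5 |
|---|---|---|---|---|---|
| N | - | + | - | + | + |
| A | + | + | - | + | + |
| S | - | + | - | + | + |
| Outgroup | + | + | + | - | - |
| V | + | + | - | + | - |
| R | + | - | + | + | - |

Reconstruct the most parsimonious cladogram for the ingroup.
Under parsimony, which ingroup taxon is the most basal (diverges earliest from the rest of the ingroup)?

Character polarity is set by the outgroup: the derived state is whichever differs from the outgroup's state, so for Character 1, Character 2, Character 3 the derived state is '-', and for the remaining characters it is '+'.
Character 1: derived state '-' in N and S only — synapomorphy for {N, S}.
Character 2: derived state '-' in R only — an autapomorphy, so it tells us nothing about relationships among taxa.
Only A, N, S, and V show the derived state '-' for Character 3, supporting them as a clade.
All ingroup taxa share the derived state '+' for Character 4; it defines the ingroup but does not resolve relationships within it.
Character 5: derived state '+' in A, N, and S only — synapomorphy for {A, N, S}.
Most parsimonious ingroup topology: ((((S,N),A),V),R).
R is sister to the clade containing all other ingroup taxa, so it is the earliest-diverging (most basal) ingroup lineage.

R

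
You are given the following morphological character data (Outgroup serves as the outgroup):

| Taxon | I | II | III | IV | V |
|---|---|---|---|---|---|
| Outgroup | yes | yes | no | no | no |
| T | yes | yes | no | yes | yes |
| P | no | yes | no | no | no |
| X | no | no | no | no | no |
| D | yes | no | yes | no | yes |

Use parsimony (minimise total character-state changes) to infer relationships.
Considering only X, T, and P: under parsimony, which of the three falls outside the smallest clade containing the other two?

Character polarity is set by the outgroup: the derived state is whichever differs from the outgroup's state, so for I, II the derived state is 'no', and for the remaining characters it is 'yes'.
Only P and X show the derived state 'no' for I, supporting them as a clade.
II groups D and X, which is incompatible with the clades supported by the remaining characters; treating it as convergent (homoplasy) costs fewer steps than any alternative tree.
III (derived state 'yes') is unique to D (autapomorphy; uninformative for grouping).
IV: derived state 'yes' in T only — an autapomorphy, so it tells us nothing about relationships among taxa.
V: derived state 'yes' in D and T only — synapomorphy for {D, T}.
Most parsimonious ingroup topology: ((T,D),(P,X)).
P and X share a more recent common ancestor with each other than either does with T, so T is the least closely related of the three.

T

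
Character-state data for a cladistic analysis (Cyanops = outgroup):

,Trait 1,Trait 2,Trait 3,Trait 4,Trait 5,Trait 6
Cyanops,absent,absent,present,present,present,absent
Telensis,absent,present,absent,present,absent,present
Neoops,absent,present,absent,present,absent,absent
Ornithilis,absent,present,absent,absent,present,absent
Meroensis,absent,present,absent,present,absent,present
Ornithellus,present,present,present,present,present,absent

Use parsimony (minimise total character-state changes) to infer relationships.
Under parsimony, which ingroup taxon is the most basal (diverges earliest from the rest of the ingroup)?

Ornithellus

Character polarity is set by the outgroup: the derived state is whichever differs from the outgroup's state, so for Trait 3, Trait 4, Trait 5 the derived state is 'absent', and for the remaining characters it is 'present'.
Trait 1 (derived state 'present') is unique to Ornithellus (autapomorphy; uninformative for grouping).
All ingroup taxa share the derived state 'present' for Trait 2; it defines the ingroup but does not resolve relationships within it.
Trait 3 (derived state 'absent') is shared by Meroensis, Neoops, Ornithilis, and Telensis — a synapomorphy uniting that clade.
Trait 4: derived state 'absent' in Ornithilis only — an autapomorphy, so it tells us nothing about relationships among taxa.
Only Meroensis, Neoops, and Telensis show the derived state 'absent' for Trait 5, supporting them as a clade.
Trait 6 (derived state 'present') is shared by Meroensis and Telensis — a synapomorphy uniting that clade.
Most parsimonious ingroup topology: ((((Telensis,Meroensis),Neoops),Ornithilis),Ornithellus).
Ornithellus is sister to the clade containing all other ingroup taxa, so it is the earliest-diverging (most basal) ingroup lineage.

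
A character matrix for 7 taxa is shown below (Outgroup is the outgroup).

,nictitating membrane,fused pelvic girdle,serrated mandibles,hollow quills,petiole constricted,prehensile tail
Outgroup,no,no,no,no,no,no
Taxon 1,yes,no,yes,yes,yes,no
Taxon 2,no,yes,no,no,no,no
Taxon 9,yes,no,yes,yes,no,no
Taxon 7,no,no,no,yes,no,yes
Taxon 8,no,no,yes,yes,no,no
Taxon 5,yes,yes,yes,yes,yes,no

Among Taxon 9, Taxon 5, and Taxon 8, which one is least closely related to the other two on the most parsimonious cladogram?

The outgroup has state 'no' for every character, so 'yes' is the derived state throughout.
nictitating membrane (derived state 'yes') is shared by Taxon 1, Taxon 5, and Taxon 9 — a synapomorphy uniting that clade.
fused pelvic girdle groups Taxon 2 and Taxon 5, which is incompatible with the clades supported by the remaining characters; treating it as convergent (homoplasy) costs fewer steps than any alternative tree.
Only Taxon 1, Taxon 5, Taxon 8, and Taxon 9 show the derived state 'yes' for serrated mandibles, supporting them as a clade.
Only Taxon 1, Taxon 5, Taxon 7, Taxon 8, and Taxon 9 show the derived state 'yes' for hollow quills, supporting them as a clade.
petiole constricted (derived state 'yes') is shared by Taxon 1 and Taxon 5 — a synapomorphy uniting that clade.
prehensile tail: derived state 'yes' in Taxon 7 only — an autapomorphy, so it tells us nothing about relationships among taxa.
Most parsimonious ingroup topology: (((((Taxon 1,Taxon 5),Taxon 9),Taxon 8),Taxon 7),Taxon 2).
Taxon 9 and Taxon 5 share a more recent common ancestor with each other than either does with Taxon 8, so Taxon 8 is the least closely related of the three.

Taxon 8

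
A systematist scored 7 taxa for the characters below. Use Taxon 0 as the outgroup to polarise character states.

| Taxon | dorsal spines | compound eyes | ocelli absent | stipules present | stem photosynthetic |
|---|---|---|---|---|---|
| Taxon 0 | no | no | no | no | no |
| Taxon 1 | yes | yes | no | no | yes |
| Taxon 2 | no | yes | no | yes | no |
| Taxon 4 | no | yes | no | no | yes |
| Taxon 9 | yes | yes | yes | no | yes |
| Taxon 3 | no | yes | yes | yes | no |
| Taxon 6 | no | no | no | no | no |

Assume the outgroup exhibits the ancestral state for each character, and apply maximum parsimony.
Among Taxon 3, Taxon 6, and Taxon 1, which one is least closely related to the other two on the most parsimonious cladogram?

Taxon 6

The outgroup has state 'no' for every character, so 'yes' is the derived state throughout.
dorsal spines: derived state 'yes' in Taxon 1 and Taxon 9 only — synapomorphy for {Taxon 1, Taxon 9}.
compound eyes: derived state 'yes' in Taxon 1, Taxon 2, Taxon 3, Taxon 4, and Taxon 9 only — synapomorphy for {Taxon 1, Taxon 2, Taxon 3, Taxon 4, Taxon 9}.
ocelli absent groups Taxon 3 and Taxon 9, which is incompatible with the clades supported by the remaining characters; treating it as convergent (homoplasy) costs fewer steps than any alternative tree.
stipules present: derived state 'yes' in Taxon 2 and Taxon 3 only — synapomorphy for {Taxon 2, Taxon 3}.
Only Taxon 1, Taxon 4, and Taxon 9 show the derived state 'yes' for stem photosynthetic, supporting them as a clade.
Most parsimonious ingroup topology: ((((Taxon 1,Taxon 9),Taxon 4),(Taxon 2,Taxon 3)),Taxon 6).
Taxon 1 and Taxon 3 share a more recent common ancestor with each other than either does with Taxon 6, so Taxon 6 is the least closely related of the three.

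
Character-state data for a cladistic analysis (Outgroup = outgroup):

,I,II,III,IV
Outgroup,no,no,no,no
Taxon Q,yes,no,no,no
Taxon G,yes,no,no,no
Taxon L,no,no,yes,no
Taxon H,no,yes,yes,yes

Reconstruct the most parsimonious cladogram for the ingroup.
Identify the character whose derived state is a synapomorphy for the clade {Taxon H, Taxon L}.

The outgroup has state 'no' for every character, so 'yes' is the derived state throughout.
I: derived state 'yes' in Taxon G and Taxon Q only — synapomorphy for {Taxon G, Taxon Q}.
II: derived state 'yes' in Taxon H only — an autapomorphy, so it tells us nothing about relationships among taxa.
III: derived state 'yes' in Taxon H and Taxon L only — synapomorphy for {Taxon H, Taxon L}.
IV (derived state 'yes') is unique to Taxon H (autapomorphy; uninformative for grouping).
Most parsimonious ingroup topology: ((Taxon Q,Taxon G),(Taxon L,Taxon H)).
The clade {Taxon H, Taxon L} is supported by III: its derived state 'yes' occurs in exactly those taxa and in no other taxon (including the outgroup).

III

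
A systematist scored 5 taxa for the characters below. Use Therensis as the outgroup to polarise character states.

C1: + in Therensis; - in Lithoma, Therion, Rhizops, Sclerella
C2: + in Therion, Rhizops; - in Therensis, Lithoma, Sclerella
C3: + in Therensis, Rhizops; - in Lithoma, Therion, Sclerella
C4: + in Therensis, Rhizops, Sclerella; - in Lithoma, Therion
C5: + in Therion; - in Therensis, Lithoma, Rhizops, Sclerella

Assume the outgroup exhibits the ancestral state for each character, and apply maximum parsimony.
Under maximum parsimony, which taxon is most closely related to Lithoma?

Character polarity is set by the outgroup: the derived state is whichever differs from the outgroup's state, so for C1, C3, C4 the derived state is '-', and for the remaining characters it is '+'.
All ingroup taxa share the derived state '-' for C1; it defines the ingroup but does not resolve relationships within it.
C2 groups Rhizops and Therion, which is incompatible with the clades supported by the remaining characters; treating it as convergent (homoplasy) costs fewer steps than any alternative tree.
C3: derived state '-' in Lithoma, Sclerella, and Therion only — synapomorphy for {Lithoma, Sclerella, Therion}.
C4: derived state '-' in Lithoma and Therion only — synapomorphy for {Lithoma, Therion}.
C5: derived state '+' in Therion only — an autapomorphy, so it tells us nothing about relationships among taxa.
Most parsimonious ingroup topology: (((Lithoma,Therion),Sclerella),Rhizops).
Lithoma and Therion form a cherry on this tree, so they are sister taxa.

Therion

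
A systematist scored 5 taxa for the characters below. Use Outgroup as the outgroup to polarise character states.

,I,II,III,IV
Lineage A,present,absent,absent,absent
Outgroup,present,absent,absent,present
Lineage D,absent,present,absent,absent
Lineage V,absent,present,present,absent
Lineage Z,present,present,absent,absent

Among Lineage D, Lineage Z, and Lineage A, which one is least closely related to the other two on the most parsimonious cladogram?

Lineage A

Character polarity is set by the outgroup: the derived state is whichever differs from the outgroup's state, so for I, IV the derived state is 'absent', and for the remaining characters it is 'present'.
Only Lineage D and Lineage V show the derived state 'absent' for I, supporting them as a clade.
II: derived state 'present' in Lineage D, Lineage V, and Lineage Z only — synapomorphy for {Lineage D, Lineage V, Lineage Z}.
III: derived state 'present' in Lineage V only — an autapomorphy, so it tells us nothing about relationships among taxa.
IV (derived state 'absent') is shared by all ingroup taxa — unites the whole ingroup.
Most parsimonious ingroup topology: (Lineage A,((Lineage V,Lineage D),Lineage Z)).
Lineage Z and Lineage D share a more recent common ancestor with each other than either does with Lineage A, so Lineage A is the least closely related of the three.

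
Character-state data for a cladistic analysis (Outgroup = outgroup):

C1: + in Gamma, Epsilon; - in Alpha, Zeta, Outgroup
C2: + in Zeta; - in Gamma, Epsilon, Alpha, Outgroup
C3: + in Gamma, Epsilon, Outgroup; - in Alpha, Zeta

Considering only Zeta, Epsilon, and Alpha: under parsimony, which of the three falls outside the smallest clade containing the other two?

Character polarity is set by the outgroup: the derived state is whichever differs from the outgroup's state, so for C3 the derived state is '-', and for the remaining characters it is '+'.
C1 (derived state '+') is shared by Epsilon and Gamma — a synapomorphy uniting that clade.
C2 (derived state '+') is unique to Zeta (autapomorphy; uninformative for grouping).
C3: derived state '-' in Alpha and Zeta only — synapomorphy for {Alpha, Zeta}.
Most parsimonious ingroup topology: ((Epsilon,Gamma),(Alpha,Zeta)).
Zeta and Alpha share a more recent common ancestor with each other than either does with Epsilon, so Epsilon is the least closely related of the three.

Epsilon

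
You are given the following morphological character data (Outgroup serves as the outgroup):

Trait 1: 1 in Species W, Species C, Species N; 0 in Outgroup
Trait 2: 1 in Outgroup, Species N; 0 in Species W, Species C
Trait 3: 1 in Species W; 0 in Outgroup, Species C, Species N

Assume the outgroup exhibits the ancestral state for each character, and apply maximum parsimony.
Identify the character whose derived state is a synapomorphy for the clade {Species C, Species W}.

Trait 2

Character polarity is set by the outgroup: the derived state is whichever differs from the outgroup's state, so for Trait 2 the derived state is '0', and for the remaining characters it is '1'.
All ingroup taxa share the derived state '1' for Trait 1; it defines the ingroup but does not resolve relationships within it.
Trait 2: derived state '0' in Species C and Species W only — synapomorphy for {Species C, Species W}.
Trait 3: derived state '1' in Species W only — an autapomorphy, so it tells us nothing about relationships among taxa.
Most parsimonious ingroup topology: ((Species W,Species C),Species N).
The clade {Species C, Species W} is supported by Trait 2: its derived state '0' occurs in exactly those taxa and in no other taxon (including the outgroup).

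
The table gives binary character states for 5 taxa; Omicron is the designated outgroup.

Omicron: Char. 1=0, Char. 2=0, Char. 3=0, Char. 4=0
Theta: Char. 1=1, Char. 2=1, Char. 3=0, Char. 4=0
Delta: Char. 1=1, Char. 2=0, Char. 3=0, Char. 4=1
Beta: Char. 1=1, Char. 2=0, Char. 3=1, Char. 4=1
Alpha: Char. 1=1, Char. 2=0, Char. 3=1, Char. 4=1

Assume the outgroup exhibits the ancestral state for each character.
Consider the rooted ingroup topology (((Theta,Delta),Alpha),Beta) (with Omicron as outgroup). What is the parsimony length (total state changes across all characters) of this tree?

Map each character onto (((Theta,Delta),Alpha),Beta) (rooted by Omicron) and count the minimum state changes it requires (Fitch parsimony):
Char. 1: 1; Char. 2: 1; Char. 3: 2; Char. 4: 2.
Total tree length = 6.

6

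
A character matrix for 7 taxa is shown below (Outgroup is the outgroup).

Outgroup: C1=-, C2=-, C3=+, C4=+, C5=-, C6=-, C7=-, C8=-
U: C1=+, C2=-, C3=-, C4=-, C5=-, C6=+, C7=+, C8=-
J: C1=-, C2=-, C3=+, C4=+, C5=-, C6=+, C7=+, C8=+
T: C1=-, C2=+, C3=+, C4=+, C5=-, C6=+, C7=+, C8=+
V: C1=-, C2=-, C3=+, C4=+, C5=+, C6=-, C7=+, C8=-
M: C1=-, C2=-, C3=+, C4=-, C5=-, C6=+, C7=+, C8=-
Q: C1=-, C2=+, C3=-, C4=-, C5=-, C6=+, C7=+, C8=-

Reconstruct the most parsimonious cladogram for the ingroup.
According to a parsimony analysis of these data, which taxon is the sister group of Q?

Character polarity is set by the outgroup: the derived state is whichever differs from the outgroup's state, so for C3, C4 the derived state is '-', and for the remaining characters it is '+'.
C1 (derived state '+') is unique to U (autapomorphy; uninformative for grouping).
C2 groups Q and T, which is incompatible with the clades supported by the remaining characters; treating it as convergent (homoplasy) costs fewer steps than any alternative tree.
C3 (derived state '-') is shared by Q and U — a synapomorphy uniting that clade.
Only M, Q, and U show the derived state '-' for C4, supporting them as a clade.
C5: derived state '+' in V only — an autapomorphy, so it tells us nothing about relationships among taxa.
C6: derived state '+' in J, M, Q, T, and U only — synapomorphy for {J, M, Q, T, U}.
C7 (derived state '+') is shared by all ingroup taxa — unites the whole ingroup.
Only J and T show the derived state '+' for C8, supporting them as a clade.
Most parsimonious ingroup topology: ((((U,Q),M),(J,T)),V).
Q and U form a cherry on this tree, so they are sister taxa.

U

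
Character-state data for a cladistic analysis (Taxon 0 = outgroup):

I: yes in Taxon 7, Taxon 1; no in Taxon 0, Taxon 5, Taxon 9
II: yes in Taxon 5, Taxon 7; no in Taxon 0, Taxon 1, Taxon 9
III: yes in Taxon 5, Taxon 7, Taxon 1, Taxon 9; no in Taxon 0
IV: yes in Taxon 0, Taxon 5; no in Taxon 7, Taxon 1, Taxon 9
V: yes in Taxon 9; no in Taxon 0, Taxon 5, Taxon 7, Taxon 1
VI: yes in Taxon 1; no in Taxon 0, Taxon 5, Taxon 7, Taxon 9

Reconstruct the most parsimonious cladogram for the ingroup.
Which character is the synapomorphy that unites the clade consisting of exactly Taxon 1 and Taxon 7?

I

Character polarity is set by the outgroup: the derived state is whichever differs from the outgroup's state, so for IV the derived state is 'no', and for the remaining characters it is 'yes'.
I (derived state 'yes') is shared by Taxon 1 and Taxon 7 — a synapomorphy uniting that clade.
II groups Taxon 5 and Taxon 7, which is incompatible with the clades supported by the remaining characters; treating it as convergent (homoplasy) costs fewer steps than any alternative tree.
All ingroup taxa share the derived state 'yes' for III; it defines the ingroup but does not resolve relationships within it.
IV (derived state 'no') is shared by Taxon 1, Taxon 7, and Taxon 9 — a synapomorphy uniting that clade.
V: derived state 'yes' in Taxon 9 only — an autapomorphy, so it tells us nothing about relationships among taxa.
VI (derived state 'yes') is unique to Taxon 1 (autapomorphy; uninformative for grouping).
Most parsimonious ingroup topology: (Taxon 5,((Taxon 7,Taxon 1),Taxon 9)).
The clade {Taxon 1, Taxon 7} is supported by I: its derived state 'yes' occurs in exactly those taxa and in no other taxon (including the outgroup).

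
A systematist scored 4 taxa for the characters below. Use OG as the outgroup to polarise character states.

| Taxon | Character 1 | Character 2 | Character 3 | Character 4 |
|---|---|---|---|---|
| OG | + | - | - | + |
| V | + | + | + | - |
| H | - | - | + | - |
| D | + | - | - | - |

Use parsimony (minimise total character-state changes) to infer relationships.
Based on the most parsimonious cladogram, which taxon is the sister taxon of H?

Character polarity is set by the outgroup: the derived state is whichever differs from the outgroup's state, so for Character 1, Character 4 the derived state is '-', and for the remaining characters it is '+'.
Character 1: derived state '-' in H only — an autapomorphy, so it tells us nothing about relationships among taxa.
Character 2: derived state '+' in V only — an autapomorphy, so it tells us nothing about relationships among taxa.
Character 3: derived state '+' in H and V only — synapomorphy for {H, V}.
All ingroup taxa share the derived state '-' for Character 4; it defines the ingroup but does not resolve relationships within it.
Most parsimonious ingroup topology: ((V,H),D).
H and V form a cherry on this tree, so they are sister taxa.

V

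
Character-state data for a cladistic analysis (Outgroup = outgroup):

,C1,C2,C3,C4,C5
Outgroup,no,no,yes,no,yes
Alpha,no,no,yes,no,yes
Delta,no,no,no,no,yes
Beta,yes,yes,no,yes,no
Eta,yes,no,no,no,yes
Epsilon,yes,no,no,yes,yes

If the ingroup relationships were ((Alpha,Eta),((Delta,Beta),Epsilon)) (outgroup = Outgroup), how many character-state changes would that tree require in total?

9

Map each character onto ((Alpha,Eta),((Delta,Beta),Epsilon)) (rooted by Outgroup) and count the minimum state changes it requires (Fitch parsimony):
C1: 3; C2: 1; C3: 2; C4: 2; C5: 1.
Total tree length = 9.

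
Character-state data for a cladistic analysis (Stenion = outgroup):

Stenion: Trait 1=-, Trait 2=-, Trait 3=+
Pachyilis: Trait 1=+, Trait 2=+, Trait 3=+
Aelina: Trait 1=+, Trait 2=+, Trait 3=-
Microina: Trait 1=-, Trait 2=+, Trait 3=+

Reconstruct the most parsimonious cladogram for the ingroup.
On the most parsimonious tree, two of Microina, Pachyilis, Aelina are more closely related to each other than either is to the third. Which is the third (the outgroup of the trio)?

Microina

Character polarity is set by the outgroup: the derived state is whichever differs from the outgroup's state, so for Trait 3 the derived state is '-', and for the remaining characters it is '+'.
Trait 1: derived state '+' in Aelina and Pachyilis only — synapomorphy for {Aelina, Pachyilis}.
All ingroup taxa share the derived state '+' for Trait 2; it defines the ingroup but does not resolve relationships within it.
Trait 3: derived state '-' in Aelina only — an autapomorphy, so it tells us nothing about relationships among taxa.
Most parsimonious ingroup topology: ((Pachyilis,Aelina),Microina).
Aelina and Pachyilis share a more recent common ancestor with each other than either does with Microina, so Microina is the least closely related of the three.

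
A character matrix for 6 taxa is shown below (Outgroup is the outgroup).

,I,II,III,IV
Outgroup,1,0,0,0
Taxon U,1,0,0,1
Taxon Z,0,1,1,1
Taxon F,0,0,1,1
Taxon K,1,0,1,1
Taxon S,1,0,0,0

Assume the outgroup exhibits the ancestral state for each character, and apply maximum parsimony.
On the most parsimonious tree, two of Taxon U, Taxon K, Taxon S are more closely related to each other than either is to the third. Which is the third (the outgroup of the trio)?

Taxon S

Character polarity is set by the outgroup: the derived state is whichever differs from the outgroup's state, so for I the derived state is '0', and for the remaining characters it is '1'.
I (derived state '0') is shared by Taxon F and Taxon Z — a synapomorphy uniting that clade.
II (derived state '1') is unique to Taxon Z (autapomorphy; uninformative for grouping).
III: derived state '1' in Taxon F, Taxon K, and Taxon Z only — synapomorphy for {Taxon F, Taxon K, Taxon Z}.
Only Taxon F, Taxon K, Taxon U, and Taxon Z show the derived state '1' for IV, supporting them as a clade.
Most parsimonious ingroup topology: ((Taxon U,((Taxon Z,Taxon F),Taxon K)),Taxon S).
Taxon U and Taxon K share a more recent common ancestor with each other than either does with Taxon S, so Taxon S is the least closely related of the three.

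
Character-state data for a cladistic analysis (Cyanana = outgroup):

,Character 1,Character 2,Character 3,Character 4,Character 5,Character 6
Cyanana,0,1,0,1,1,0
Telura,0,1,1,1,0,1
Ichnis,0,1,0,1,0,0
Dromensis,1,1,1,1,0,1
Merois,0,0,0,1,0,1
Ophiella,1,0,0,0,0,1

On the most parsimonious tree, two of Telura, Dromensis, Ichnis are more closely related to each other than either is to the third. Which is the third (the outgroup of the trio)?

Ichnis

Character polarity is set by the outgroup: the derived state is whichever differs from the outgroup's state, so for Character 2, Character 4, Character 5 the derived state is '0', and for the remaining characters it is '1'.
Character 1 groups Dromensis and Ophiella, which is incompatible with the clades supported by the remaining characters; treating it as convergent (homoplasy) costs fewer steps than any alternative tree.
Character 2 (derived state '0') is shared by Merois and Ophiella — a synapomorphy uniting that clade.
Character 3 (derived state '1') is shared by Dromensis and Telura — a synapomorphy uniting that clade.
Character 4 (derived state '0') is unique to Ophiella (autapomorphy; uninformative for grouping).
Character 5 (derived state '0') is shared by all ingroup taxa — unites the whole ingroup.
Only Dromensis, Merois, Ophiella, and Telura show the derived state '1' for Character 6, supporting them as a clade.
Most parsimonious ingroup topology: (((Merois,Ophiella),(Dromensis,Telura)),Ichnis).
Telura and Dromensis share a more recent common ancestor with each other than either does with Ichnis, so Ichnis is the least closely related of the three.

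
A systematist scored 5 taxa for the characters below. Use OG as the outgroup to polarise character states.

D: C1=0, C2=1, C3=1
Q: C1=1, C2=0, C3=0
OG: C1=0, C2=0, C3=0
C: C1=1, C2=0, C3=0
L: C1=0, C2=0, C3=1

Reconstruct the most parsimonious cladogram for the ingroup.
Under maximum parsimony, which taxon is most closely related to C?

Q

The outgroup has state '0' for every character, so '1' is the derived state throughout.
Only C and Q show the derived state '1' for C1, supporting them as a clade.
C2: derived state '1' in D only — an autapomorphy, so it tells us nothing about relationships among taxa.
Only D and L show the derived state '1' for C3, supporting them as a clade.
Most parsimonious ingroup topology: ((D,L),(Q,C)).
C and Q form a cherry on this tree, so they are sister taxa.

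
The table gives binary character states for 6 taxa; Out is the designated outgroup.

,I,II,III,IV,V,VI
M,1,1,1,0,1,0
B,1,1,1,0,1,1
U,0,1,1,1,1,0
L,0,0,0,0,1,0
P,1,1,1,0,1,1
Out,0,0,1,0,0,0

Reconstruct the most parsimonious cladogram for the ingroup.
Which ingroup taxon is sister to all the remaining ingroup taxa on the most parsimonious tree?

Character polarity is set by the outgroup: the derived state is whichever differs from the outgroup's state, so for III the derived state is '0', and for the remaining characters it is '1'.
I: derived state '1' in B, M, and P only — synapomorphy for {B, M, P}.
Only B, M, P, and U show the derived state '1' for II, supporting them as a clade.
III: derived state '0' in L only — an autapomorphy, so it tells us nothing about relationships among taxa.
IV: derived state '1' in U only — an autapomorphy, so it tells us nothing about relationships among taxa.
V (derived state '1') is shared by all ingroup taxa — unites the whole ingroup.
Only B and P show the derived state '1' for VI, supporting them as a clade.
Most parsimonious ingroup topology: ((U,(M,(P,B))),L).
L is sister to the clade containing all other ingroup taxa, so it is the earliest-diverging (most basal) ingroup lineage.

L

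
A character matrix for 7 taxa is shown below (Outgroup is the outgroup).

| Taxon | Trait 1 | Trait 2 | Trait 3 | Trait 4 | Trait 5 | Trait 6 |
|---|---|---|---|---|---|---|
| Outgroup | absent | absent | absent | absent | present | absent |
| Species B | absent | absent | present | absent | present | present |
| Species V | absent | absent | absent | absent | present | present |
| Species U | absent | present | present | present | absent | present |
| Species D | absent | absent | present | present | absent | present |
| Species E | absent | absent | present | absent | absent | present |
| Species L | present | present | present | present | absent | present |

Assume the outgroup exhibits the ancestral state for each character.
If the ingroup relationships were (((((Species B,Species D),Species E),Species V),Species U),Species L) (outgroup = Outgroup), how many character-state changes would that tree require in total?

Map each character onto (((((Species B,Species D),Species E),Species V),Species U),Species L) (rooted by Outgroup) and count the minimum state changes it requires (Fitch parsimony):
Trait 1: 1; Trait 2: 2; Trait 3: 2; Trait 4: 3; Trait 5: 3; Trait 6: 1.
Total tree length = 12.

12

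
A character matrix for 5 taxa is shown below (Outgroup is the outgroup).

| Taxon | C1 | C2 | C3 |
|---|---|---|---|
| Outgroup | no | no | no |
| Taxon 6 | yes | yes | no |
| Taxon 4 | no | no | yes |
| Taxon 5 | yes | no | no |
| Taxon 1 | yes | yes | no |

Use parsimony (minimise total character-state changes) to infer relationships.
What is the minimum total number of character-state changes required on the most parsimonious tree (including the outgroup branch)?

3

The outgroup has state 'no' for every character, so 'yes' is the derived state throughout.
C1 (derived state 'yes') is shared by Taxon 1, Taxon 5, and Taxon 6 — a synapomorphy uniting that clade.
C2 (derived state 'yes') is shared by Taxon 1 and Taxon 6 — a synapomorphy uniting that clade.
C3 (derived state 'yes') is unique to Taxon 4 (autapomorphy; uninformative for grouping).
Most parsimonious ingroup topology: (((Taxon 6,Taxon 1),Taxon 5),Taxon 4).
Changes per character on this tree: C1: 1; C2: 1; C3: 1.
Total = 3.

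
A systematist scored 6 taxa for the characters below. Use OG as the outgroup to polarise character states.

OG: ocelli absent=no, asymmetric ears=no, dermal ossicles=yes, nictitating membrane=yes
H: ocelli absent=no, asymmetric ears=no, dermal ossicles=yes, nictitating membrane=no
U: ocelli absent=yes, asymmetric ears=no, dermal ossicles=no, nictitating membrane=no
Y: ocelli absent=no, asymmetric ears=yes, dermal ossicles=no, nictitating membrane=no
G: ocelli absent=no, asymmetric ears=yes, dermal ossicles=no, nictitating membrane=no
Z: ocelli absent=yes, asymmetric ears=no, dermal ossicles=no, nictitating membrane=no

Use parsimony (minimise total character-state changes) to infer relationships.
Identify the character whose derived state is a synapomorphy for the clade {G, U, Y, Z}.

dermal ossicles

Character polarity is set by the outgroup: the derived state is whichever differs from the outgroup's state, so for dermal ossicles, nictitating membrane the derived state is 'no', and for the remaining characters it is 'yes'.
ocelli absent: derived state 'yes' in U and Z only — synapomorphy for {U, Z}.
Only G and Y show the derived state 'yes' for asymmetric ears, supporting them as a clade.
dermal ossicles: derived state 'no' in G, U, Y, and Z only — synapomorphy for {G, U, Y, Z}.
nictitating membrane (derived state 'no') is shared by all ingroup taxa — unites the whole ingroup.
Most parsimonious ingroup topology: (H,((U,Z),(Y,G))).
The clade {G, U, Y, Z} is supported by dermal ossicles: its derived state 'no' occurs in exactly those taxa and in no other taxon (including the outgroup).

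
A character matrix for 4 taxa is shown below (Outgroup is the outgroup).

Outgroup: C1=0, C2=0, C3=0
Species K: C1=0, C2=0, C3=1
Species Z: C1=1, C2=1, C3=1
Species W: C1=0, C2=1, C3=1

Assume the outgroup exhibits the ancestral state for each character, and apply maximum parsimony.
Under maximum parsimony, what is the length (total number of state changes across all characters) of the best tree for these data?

The outgroup has state '0' for every character, so '1' is the derived state throughout.
C1: derived state '1' in Species Z only — an autapomorphy, so it tells us nothing about relationships among taxa.
C2 (derived state '1') is shared by Species W and Species Z — a synapomorphy uniting that clade.
All ingroup taxa share the derived state '1' for C3; it defines the ingroup but does not resolve relationships within it.
Most parsimonious ingroup topology: (Species K,(Species Z,Species W)).
Changes per character on this tree: C1: 1; C2: 1; C3: 1.
Total = 3.

3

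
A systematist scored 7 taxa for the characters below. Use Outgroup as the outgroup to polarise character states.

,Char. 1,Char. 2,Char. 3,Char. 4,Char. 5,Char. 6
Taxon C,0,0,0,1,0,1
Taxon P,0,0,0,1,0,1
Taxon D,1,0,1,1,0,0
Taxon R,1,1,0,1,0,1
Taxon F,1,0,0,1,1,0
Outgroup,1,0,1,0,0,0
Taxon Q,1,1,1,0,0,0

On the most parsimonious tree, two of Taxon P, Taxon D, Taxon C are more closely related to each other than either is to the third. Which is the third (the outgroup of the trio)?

Character polarity is set by the outgroup: the derived state is whichever differs from the outgroup's state, so for Char. 1, Char. 3 the derived state is '0', and for the remaining characters it is '1'.
Char. 1 (derived state '0') is shared by Taxon C and Taxon P — a synapomorphy uniting that clade.
Char. 2 (state '1') occurs in Taxon Q and Taxon R but conflicts with the nesting implied by the other characters — most parsimoniously interpreted as homoplasy.
Only Taxon C, Taxon F, Taxon P, and Taxon R show the derived state '0' for Char. 3, supporting them as a clade.
Char. 4: derived state '1' in Taxon C, Taxon D, Taxon F, Taxon P, and Taxon R only — synapomorphy for {Taxon C, Taxon D, Taxon F, Taxon P, Taxon R}.
Char. 5: derived state '1' in Taxon F only — an autapomorphy, so it tells us nothing about relationships among taxa.
Only Taxon C, Taxon P, and Taxon R show the derived state '1' for Char. 6, supporting them as a clade.
Most parsimonious ingroup topology: ((((Taxon R,(Taxon P,Taxon C)),Taxon F),Taxon D),Taxon Q).
Taxon C and Taxon P share a more recent common ancestor with each other than either does with Taxon D, so Taxon D is the least closely related of the three.

Taxon D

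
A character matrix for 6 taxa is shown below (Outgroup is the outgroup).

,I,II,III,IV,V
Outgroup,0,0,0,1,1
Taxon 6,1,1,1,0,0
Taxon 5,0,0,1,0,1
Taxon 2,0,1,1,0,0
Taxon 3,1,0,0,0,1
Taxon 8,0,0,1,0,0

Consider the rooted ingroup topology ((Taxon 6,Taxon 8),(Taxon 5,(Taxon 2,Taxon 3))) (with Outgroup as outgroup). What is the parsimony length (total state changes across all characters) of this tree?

Map each character onto ((Taxon 6,Taxon 8),(Taxon 5,(Taxon 2,Taxon 3))) (rooted by Outgroup) and count the minimum state changes it requires (Fitch parsimony):
I: 2; II: 2; III: 2; IV: 1; V: 2.
Total tree length = 9.

9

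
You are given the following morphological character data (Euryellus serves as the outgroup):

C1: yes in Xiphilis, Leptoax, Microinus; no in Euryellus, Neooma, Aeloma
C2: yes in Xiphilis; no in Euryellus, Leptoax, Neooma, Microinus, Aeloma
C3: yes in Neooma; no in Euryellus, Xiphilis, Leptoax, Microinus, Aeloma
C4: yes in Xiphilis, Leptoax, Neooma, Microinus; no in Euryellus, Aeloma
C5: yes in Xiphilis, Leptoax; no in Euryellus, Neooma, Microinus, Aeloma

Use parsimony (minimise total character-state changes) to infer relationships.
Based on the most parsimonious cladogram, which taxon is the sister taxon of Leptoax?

The outgroup has state 'no' for every character, so 'yes' is the derived state throughout.
Only Leptoax, Microinus, and Xiphilis show the derived state 'yes' for C1, supporting them as a clade.
C2 (derived state 'yes') is unique to Xiphilis (autapomorphy; uninformative for grouping).
C3 (derived state 'yes') is unique to Neooma (autapomorphy; uninformative for grouping).
C4 (derived state 'yes') is shared by Leptoax, Microinus, Neooma, and Xiphilis — a synapomorphy uniting that clade.
Only Leptoax and Xiphilis show the derived state 'yes' for C5, supporting them as a clade.
Most parsimonious ingroup topology: ((((Xiphilis,Leptoax),Microinus),Neooma),Aeloma).
Leptoax and Xiphilis form a cherry on this tree, so they are sister taxa.

Xiphilis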